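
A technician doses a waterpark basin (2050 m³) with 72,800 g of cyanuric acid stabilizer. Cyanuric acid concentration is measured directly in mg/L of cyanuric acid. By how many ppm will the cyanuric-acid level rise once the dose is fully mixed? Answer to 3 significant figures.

Volume: 2050 m³ = 2,050,000 L.
Rise: 72,800 g / 2,050,000 L × 1000 = 35.51 mg/L.

35.5 ppm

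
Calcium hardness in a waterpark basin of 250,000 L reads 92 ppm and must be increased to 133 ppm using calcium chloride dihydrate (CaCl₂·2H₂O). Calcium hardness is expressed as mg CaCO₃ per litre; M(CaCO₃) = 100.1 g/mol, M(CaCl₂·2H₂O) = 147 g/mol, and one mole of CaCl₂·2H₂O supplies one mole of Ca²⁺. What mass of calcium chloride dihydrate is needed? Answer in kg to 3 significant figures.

15.1 kg

Hardness to add: (133 − 92) = 41 mg/L as CaCO₃ × 250,000 L = 10,250 g as CaCO₃.
Moles of Ca²⁺ (1 mol Ca²⁺ ≡ 1 mol CaCO₃): 10,250 / 100.1 g/mol = 102.4 mol.
Mass of CaCl₂·2H₂O: 102.4 × 147 = 15,050 g.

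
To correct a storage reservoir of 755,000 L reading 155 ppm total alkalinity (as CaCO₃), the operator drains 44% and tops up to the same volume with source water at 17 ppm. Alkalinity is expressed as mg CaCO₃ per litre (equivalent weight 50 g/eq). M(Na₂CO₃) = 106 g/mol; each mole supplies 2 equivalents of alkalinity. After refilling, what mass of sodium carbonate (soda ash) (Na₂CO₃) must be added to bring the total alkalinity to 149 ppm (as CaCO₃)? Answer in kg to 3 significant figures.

43.8 kg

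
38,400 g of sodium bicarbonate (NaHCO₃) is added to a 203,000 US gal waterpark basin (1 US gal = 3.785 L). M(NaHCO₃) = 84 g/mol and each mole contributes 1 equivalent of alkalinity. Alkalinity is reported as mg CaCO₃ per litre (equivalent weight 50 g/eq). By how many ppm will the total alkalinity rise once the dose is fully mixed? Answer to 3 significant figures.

29.7 ppm

Volume: 203,000 US gal × 3.785 L/gal = 768,355 L.
Moles of NaHCO₃: 38,400 g ÷ 84 g/mol = 457.1 mol → 457.1 eq of alkalinity.
As CaCO₃: 457.1 eq × 50 g/eq = 22,860 g.
Rise: 22,860 g / 768,355 L × 1000 = 29.75 mg/L.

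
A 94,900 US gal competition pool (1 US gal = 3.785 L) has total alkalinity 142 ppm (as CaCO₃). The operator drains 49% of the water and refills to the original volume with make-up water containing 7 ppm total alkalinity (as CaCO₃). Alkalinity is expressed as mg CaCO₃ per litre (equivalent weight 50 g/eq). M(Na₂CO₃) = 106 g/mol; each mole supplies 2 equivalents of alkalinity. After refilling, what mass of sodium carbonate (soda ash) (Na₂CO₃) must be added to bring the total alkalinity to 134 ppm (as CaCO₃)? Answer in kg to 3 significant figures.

22.1 kg

Volume: 94,900 US gal × 3.785 L/gal = 359,196 L.
After draining 49% and refilling: 142 × 0.51 + 7 × 0.49 = 75.85 ppm.
Deficit to target: 134 − 75.85 = 58.15 mg/L.
As CaCO₃: 58.15 mg/L × 359,196 L = 20,890 g; ÷ 50 g/eq ÷ 2 = 208.9 mol Na₂CO₃.
Mass: 208.9 × 106 = 22,140 g.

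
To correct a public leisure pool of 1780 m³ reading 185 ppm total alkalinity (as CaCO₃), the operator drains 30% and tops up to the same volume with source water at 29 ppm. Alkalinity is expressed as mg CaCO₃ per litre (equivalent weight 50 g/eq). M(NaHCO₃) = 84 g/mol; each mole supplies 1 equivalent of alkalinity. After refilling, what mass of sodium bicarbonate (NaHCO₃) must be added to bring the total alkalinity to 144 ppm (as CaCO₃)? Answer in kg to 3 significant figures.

17.3 kg

Volume: 1780 m³ = 1,780,000 L.
After draining 30% and refilling: 185 × 0.70 + 29 × 0.30 = 138.2 ppm.
Deficit to target: 144 − 138.2 = 5.8 mg/L.
As CaCO₃: 5.8 mg/L × 1,780,000 L = 10,320 g; ÷ 50 g/eq ÷ 1 = 206.5 mol NaHCO₃.
Mass: 206.5 × 84 = 17,340 g.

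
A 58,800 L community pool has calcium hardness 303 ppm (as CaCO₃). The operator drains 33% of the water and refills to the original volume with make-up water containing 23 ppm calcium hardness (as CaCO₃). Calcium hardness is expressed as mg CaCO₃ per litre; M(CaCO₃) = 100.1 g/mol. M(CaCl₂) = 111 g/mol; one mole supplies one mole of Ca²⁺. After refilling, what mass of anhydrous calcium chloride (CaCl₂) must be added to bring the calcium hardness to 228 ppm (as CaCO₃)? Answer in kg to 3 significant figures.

1.13 kg

After draining 33% and refilling: 303 × 0.67 + 23 × 0.33 = 210.6 ppm.
Deficit to target: 228 − 210.6 = 17.4 mg/L.
As CaCO₃: 17.4 mg/L × 58,800 L = 1023 g; ÷ 100.1 = 10.22 mol Ca²⁺.
Mass: 10.22 × 111 = 1135 g.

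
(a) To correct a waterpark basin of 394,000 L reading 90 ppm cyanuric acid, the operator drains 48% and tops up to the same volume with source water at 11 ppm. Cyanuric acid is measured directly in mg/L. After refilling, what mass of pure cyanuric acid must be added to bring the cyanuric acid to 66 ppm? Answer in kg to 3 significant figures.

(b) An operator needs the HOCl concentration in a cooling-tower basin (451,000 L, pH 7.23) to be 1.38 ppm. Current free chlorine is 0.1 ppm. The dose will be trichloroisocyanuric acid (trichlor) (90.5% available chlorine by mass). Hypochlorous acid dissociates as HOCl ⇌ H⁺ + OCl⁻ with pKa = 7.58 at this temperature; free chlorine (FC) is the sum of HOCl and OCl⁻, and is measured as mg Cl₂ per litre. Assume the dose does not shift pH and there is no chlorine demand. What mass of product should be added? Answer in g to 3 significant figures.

(a) After draining 48% and refilling: 90 × 0.52 + 11 × 0.48 = 52.08 ppm.
(a) Deficit to target: 66 − 52.08 = 13.92 mg/L.
(a) Mass: 13.92 mg/L × 394,000 L = 5484 g cyanuric acid.

(b) [OCl⁻]/[HOCl] = 10^(pH − pKa) = 10^(7.23 − 7.58) = 0.4467; fraction as HOCl = 1/(1 + 0.4467) = 0.6912.
(b) Free chlorine required for 1.38 ppm HOCl: 1.38 / 0.6912 = 1.996 ppm.
(b) FC to add: 1.996 − 0.1 = 1.896 mg/L as Cl₂.
(b) Cl₂ equivalent: 1.896 mg/L × 451,000 L = 855.3 g.
(b) Product at 90.5% available Cl: 855.3 / 0.905 = 945.1 g.

(a) 5.48 kg; (b) 945 g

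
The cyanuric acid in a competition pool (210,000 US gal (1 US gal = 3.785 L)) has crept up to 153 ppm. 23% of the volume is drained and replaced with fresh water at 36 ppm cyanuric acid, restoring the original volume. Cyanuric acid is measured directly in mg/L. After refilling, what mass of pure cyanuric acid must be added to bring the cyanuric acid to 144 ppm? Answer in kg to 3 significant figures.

Volume: 210,000 US gal × 3.785 L/gal = 794,850 L.
After draining 23% and refilling: 153 × 0.77 + 36 × 0.23 = 126.09 ppm.
Deficit to target: 144 − 126.09 = 17.91 mg/L.
Mass: 17.91 mg/L × 794,850 L = 14,240 g cyanuric acid.

14.2 kg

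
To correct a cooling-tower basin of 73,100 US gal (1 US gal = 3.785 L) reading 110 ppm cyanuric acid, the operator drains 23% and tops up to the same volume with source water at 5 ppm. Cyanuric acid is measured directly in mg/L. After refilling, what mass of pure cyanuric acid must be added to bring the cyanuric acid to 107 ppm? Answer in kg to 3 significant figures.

Volume: 73,100 US gal × 3.785 L/gal = 276,684 L.
After draining 23% and refilling: 110 × 0.77 + 5 × 0.23 = 85.85 ppm.
Deficit to target: 107 − 85.85 = 21.15 mg/L.
Mass: 21.15 mg/L × 276,684 L = 5852 g cyanuric acid.

5.85 kg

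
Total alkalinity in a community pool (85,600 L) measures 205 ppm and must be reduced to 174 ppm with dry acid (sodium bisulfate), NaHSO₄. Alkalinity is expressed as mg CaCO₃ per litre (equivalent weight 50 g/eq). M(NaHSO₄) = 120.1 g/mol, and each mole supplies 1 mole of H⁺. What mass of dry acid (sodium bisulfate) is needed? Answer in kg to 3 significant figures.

Alkalinity to neutralize: (205 − 174) = 31 mg/L as CaCO₃ × 85,600 L = 2654 g as CaCO₃.
Equivalents of H⁺ required: 2654 ÷ 50 g/eq = 53.07 eq = 53.07 mol NaHSO₄.
Mass of NaHSO₄: 53.07 × 120.1 = 6374 g.

6.37 kg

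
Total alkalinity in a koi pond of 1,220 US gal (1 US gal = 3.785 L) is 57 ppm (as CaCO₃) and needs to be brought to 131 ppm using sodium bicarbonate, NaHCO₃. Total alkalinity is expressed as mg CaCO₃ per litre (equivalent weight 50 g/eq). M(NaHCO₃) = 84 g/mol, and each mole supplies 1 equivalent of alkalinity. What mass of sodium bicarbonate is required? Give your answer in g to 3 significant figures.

Volume: 1,220 US gal × 3.785 L/gal = 4,618 L.
Alkalinity to add: (131 − 57) = 74 mg/L as CaCO₃ × 4,618 L = 341.7 g as CaCO₃.
Equivalents: 341.7 g ÷ 50 g/eq = 6.834 eq.
NaHCO₃ supplies 1 eq per mole → 6.834 mol.
Mass: 6.834 mol × 84 g/mol = 574.1 g.

574 g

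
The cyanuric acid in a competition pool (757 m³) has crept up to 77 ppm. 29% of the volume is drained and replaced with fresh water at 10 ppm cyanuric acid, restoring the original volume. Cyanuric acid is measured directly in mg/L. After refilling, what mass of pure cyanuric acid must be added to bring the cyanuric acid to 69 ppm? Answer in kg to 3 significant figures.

8.65 kg

Volume: 757 m³ = 757,000 L.
After draining 29% and refilling: 77 × 0.71 + 10 × 0.29 = 57.57 ppm.
Deficit to target: 69 − 57.57 = 11.43 mg/L.
Mass: 11.43 mg/L × 757,000 L = 8653 g cyanuric acid.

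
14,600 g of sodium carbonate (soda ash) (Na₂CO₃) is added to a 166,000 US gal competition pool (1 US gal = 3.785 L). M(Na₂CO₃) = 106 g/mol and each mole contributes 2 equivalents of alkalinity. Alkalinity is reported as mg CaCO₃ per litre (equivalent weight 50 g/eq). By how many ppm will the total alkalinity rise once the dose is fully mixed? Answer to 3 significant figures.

21.9 ppm

Volume: 166,000 US gal × 3.785 L/gal = 628,310 L.
Moles of Na₂CO₃: 14,600 g ÷ 106 g/mol = 137.7 mol → 275.5 eq of alkalinity.
As CaCO₃: 275.5 eq × 50 g/eq = 13,770 g.
Rise: 13,770 g / 628,310 L × 1000 = 21.92 mg/L.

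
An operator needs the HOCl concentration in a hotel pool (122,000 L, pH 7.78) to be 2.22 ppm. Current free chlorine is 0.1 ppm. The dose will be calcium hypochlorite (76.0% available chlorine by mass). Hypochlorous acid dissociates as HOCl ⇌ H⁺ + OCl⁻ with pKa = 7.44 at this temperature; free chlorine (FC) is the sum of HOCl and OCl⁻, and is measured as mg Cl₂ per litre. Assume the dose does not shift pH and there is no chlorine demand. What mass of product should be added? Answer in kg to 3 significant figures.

[OCl⁻]/[HOCl] = 10^(pH − pKa) = 10^(7.78 − 7.44) = 2.188; fraction as HOCl = 1/(1 + 2.188) = 0.3137.
Free chlorine required for 2.22 ppm HOCl: 2.22 / 0.3137 = 7.077 ppm.
FC to add: 7.077 − 0.1 = 6.977 mg/L as Cl₂.
Cl₂ equivalent: 6.977 mg/L × 122,000 L = 851.2 g.
Product at 76.0% available Cl: 851.2 / 0.76 = 1120 g.

1.12 kg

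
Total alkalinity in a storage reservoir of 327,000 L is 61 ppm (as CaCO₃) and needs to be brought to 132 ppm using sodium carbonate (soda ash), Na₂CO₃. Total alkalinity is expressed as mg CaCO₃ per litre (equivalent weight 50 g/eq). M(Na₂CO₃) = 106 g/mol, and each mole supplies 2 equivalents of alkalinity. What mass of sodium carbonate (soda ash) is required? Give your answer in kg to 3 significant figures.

Alkalinity to add: (132 − 61) = 71 mg/L as CaCO₃ × 327,000 L = 23,220 g as CaCO₃.
Equivalents: 23,220 g ÷ 50 g/eq = 464.3 eq.
Each mole of Na₂CO₃ supplies 2 eq, so 464.3 / 2 = 232.2 mol.
Mass: 232.2 mol × 106 g/mol = 24,610 g.

24.6 kg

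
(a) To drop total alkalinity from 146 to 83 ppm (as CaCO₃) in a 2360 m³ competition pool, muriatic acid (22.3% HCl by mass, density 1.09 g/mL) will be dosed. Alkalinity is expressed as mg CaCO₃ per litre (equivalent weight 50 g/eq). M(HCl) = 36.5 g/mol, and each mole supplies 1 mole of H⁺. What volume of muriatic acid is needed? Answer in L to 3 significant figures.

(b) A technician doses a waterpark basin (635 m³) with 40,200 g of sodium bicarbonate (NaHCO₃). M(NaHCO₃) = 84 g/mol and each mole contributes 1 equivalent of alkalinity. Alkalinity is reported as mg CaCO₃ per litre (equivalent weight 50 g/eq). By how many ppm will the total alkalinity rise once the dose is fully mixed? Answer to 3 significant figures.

(a) 447 L; (b) 37.7 ppm

(a) Volume: 2360 m³ = 2,360,000 L.
(a) Alkalinity to neutralize: (146 − 83) = 63 mg/L as CaCO₃ × 2,360,000 L = 148,700 g as CaCO₃.
(a) Equivalents of H⁺ required: 148,700 ÷ 50 g/eq = 2974 eq = 2974 mol HCl.
(a) Mass of HCl: 2974 × 36.5 = 108,500 g.
(a) Mass of 22.3% solution: 108,500 / 0.223 = 486,700 g.
(a) Volume: 486,700 g ÷ 1.09 g/mL = 446,500 mL.

(b) Volume: 635 m³ = 635,000 L.
(b) Moles of NaHCO₃: 40,200 g ÷ 84 g/mol = 478.6 mol → 478.6 eq of alkalinity.
(b) As CaCO₃: 478.6 eq × 50 g/eq = 23,930 g.
(b) Rise: 23,930 g / 635,000 L × 1000 = 37.68 mg/L.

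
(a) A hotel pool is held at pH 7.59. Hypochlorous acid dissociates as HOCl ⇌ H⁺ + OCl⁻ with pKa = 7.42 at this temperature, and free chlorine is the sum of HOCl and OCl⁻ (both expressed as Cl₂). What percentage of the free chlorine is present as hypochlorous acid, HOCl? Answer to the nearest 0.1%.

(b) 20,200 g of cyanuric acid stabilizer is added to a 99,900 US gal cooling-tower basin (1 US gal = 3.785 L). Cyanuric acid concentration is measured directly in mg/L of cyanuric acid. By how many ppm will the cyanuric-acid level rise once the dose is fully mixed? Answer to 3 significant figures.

(a) 40.3%; (b) 53.4 ppm

(a) [OCl⁻]/[HOCl] = 10^(pH − pKa) = 10^(7.59 − 7.42) = 10^0.17 = 1.479.
(a) Fraction as HOCl = 1 / (1 + 1.479) = 0.4034.

(b) Volume: 99,900 US gal × 3.785 L/gal = 378,122 L.
(b) Rise: 20,200 g / 378,122 L × 1000 = 53.42 mg/L.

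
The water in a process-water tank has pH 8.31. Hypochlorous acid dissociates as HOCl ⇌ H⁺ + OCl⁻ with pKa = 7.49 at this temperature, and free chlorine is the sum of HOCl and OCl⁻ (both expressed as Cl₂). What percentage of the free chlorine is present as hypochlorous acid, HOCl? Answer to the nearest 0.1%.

13.1%

[OCl⁻]/[HOCl] = 10^(pH − pKa) = 10^(8.31 − 7.49) = 10^0.82 = 6.607.
Fraction as HOCl = 1 / (1 + 6.607) = 0.1315.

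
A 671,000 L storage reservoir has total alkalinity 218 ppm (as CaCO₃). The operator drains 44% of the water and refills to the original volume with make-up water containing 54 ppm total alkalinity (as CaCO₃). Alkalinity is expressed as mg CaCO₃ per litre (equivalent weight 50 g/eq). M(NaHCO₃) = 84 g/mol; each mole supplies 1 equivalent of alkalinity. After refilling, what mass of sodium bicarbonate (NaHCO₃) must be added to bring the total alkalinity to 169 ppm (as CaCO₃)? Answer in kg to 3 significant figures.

After draining 44% and refilling: 218 × 0.56 + 54 × 0.44 = 145.84 ppm.
Deficit to target: 169 − 145.84 = 23.16 mg/L.
As CaCO₃: 23.16 mg/L × 671,000 L = 15,540 g; ÷ 50 g/eq ÷ 1 = 310.8 mol NaHCO₃.
Mass: 310.8 × 84 = 26,110 g.

26.1 kg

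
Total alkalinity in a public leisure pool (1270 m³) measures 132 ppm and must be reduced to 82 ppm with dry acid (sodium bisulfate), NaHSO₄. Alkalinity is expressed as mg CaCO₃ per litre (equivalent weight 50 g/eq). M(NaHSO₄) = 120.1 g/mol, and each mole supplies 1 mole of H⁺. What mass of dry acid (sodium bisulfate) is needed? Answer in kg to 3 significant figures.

Volume: 1270 m³ = 1,270,000 L.
Alkalinity to neutralize: (132 − 82) = 50 mg/L as CaCO₃ × 1,270,000 L = 63,500 g as CaCO₃.
Equivalents of H⁺ required: 63,500 ÷ 50 g/eq = 1270 eq = 1270 mol NaHSO₄.
Mass of NaHSO₄: 1270 × 120.1 = 152,500 g.

153 kg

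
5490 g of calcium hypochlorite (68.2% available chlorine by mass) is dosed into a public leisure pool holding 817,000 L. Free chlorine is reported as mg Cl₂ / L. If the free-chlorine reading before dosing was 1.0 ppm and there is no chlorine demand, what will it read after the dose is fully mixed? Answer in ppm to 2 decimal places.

Available chlorine delivered: 5490 g × 0.682 = 3744 g as Cl₂.
Concentration rise: 3744 g / 817,000 L = 4.583 mg/L = 4.58 ppm.
Final FC: 1.0 + 4.58 = 5.58 ppm.

5.58 ppm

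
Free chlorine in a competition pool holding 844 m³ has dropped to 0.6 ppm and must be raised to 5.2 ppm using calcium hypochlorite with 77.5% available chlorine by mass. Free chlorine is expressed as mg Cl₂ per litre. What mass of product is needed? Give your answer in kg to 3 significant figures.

5.01 kg

Volume: 844 m³ = 844,000 L.
Chlorine deficit: 5.2 − 0.6 = 4.6 ppm = 4.6 mg/L as Cl₂.
Cl₂ equivalent needed: 4.6 mg/L × 844,000 L = 3,882,000 mg = 3882 g.
Product at 77.5% available chlorine: 3882 / 0.775 = 5010 g.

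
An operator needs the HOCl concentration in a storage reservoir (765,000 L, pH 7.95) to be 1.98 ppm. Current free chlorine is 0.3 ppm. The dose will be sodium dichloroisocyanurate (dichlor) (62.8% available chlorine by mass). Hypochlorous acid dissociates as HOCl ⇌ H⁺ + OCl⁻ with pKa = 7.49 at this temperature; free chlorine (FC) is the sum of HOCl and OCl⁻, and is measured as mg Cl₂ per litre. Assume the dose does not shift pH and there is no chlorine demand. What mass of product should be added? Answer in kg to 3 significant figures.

9.00 kg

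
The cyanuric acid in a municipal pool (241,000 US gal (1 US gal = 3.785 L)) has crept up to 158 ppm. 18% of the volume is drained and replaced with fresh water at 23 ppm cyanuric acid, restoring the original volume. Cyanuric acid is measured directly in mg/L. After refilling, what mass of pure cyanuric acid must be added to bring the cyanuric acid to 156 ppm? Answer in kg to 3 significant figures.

20.3 kg

Volume: 241,000 US gal × 3.785 L/gal = 912,185 L.
After draining 18% and refilling: 158 × 0.82 + 23 × 0.18 = 133.7 ppm.
Deficit to target: 156 − 133.7 = 22.3 mg/L.
Mass: 22.3 mg/L × 912,185 L = 20,340 g cyanuric acid.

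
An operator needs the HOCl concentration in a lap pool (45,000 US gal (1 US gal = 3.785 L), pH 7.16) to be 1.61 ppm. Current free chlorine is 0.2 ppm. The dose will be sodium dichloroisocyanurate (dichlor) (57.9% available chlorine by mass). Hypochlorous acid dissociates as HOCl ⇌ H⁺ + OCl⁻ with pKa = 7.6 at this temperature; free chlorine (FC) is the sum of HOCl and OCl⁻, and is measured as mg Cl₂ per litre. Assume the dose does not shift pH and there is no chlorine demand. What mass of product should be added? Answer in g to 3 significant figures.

Volume: 45,000 US gal × 3.785 L/gal = 170,325 L.
[OCl⁻]/[HOCl] = 10^(pH − pKa) = 10^(7.16 − 7.6) = 0.3631; fraction as HOCl = 1/(1 + 0.3631) = 0.7336.
Free chlorine required for 1.61 ppm HOCl: 1.61 / 0.7336 = 2.195 ppm.
FC to add: 2.195 − 0.2 = 1.995 mg/L as Cl₂.
Cl₂ equivalent: 1.995 mg/L × 170,325 L = 339.7 g.
Product at 57.9% available Cl: 339.7 / 0.579 = 586.7 g.

587 g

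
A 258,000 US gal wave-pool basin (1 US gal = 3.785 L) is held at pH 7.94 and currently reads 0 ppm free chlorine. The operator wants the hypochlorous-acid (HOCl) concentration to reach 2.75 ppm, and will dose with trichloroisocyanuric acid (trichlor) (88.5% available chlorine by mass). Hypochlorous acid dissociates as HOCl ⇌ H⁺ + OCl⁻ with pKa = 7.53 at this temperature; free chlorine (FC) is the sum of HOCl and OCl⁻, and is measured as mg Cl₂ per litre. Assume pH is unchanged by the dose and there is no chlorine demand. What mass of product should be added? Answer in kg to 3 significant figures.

Volume: 258,000 US gal × 3.785 L/gal = 976,530 L.
[OCl⁻]/[HOCl] = 10^(pH − pKa) = 10^(7.94 − 7.53) = 2.57; fraction as HOCl = 1/(1 + 2.57) = 0.2801.
Free chlorine required for 2.75 ppm HOCl: 2.75 / 0.2801 = 9.819 ppm.
FC to add: 9.819 − 0 = 9.819 mg/L as Cl₂.
Cl₂ equivalent: 9.819 mg/L × 976,530 L = 9588 g.
Product at 88.5% available Cl: 9588 / 0.885 = 10,830 g.

10.8 kg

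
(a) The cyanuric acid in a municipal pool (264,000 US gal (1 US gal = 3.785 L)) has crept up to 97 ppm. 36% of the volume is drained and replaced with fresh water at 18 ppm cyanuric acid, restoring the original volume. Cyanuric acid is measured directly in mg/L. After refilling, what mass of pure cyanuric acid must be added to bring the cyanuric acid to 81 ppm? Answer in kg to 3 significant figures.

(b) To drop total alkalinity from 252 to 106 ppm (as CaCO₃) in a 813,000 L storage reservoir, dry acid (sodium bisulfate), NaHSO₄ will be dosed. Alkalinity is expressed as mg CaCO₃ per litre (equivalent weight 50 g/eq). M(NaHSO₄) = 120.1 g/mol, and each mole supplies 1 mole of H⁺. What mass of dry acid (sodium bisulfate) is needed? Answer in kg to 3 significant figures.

(a) Volume: 264,000 US gal × 3.785 L/gal = 999,240 L.
(a) After draining 36% and refilling: 97 × 0.64 + 18 × 0.36 = 68.56 ppm.
(a) Deficit to target: 81 − 68.56 = 12.44 mg/L.
(a) Mass: 12.44 mg/L × 999,240 L = 12,430 g cyanuric acid.

(b) Alkalinity to neutralize: (252 − 106) = 146 mg/L as CaCO₃ × 813,000 L = 118,700 g as CaCO₃.
(b) Equivalents of H⁺ required: 118,700 ÷ 50 g/eq = 2374 eq = 2374 mol NaHSO₄.
(b) Mass of NaHSO₄: 2374 × 120.1 = 285,100 g.

(a) 12.4 kg; (b) 285 kg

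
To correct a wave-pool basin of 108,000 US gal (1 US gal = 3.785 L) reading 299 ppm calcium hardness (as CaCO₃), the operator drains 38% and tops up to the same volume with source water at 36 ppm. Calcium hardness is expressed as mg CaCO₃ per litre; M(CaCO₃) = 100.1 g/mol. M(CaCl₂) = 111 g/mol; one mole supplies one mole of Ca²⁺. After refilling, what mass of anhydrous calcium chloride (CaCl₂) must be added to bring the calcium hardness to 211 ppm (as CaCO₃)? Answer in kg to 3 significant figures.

Volume: 108,000 US gal × 3.785 L/gal = 408,780 L.
After draining 38% and refilling: 299 × 0.62 + 36 × 0.38 = 199.06 ppm.
Deficit to target: 211 − 199.06 = 11.94 mg/L.
As CaCO₃: 11.94 mg/L × 408,780 L = 4881 g; ÷ 100.1 = 48.76 mol Ca²⁺.
Mass: 48.76 × 111 = 5412 g.

5.41 kg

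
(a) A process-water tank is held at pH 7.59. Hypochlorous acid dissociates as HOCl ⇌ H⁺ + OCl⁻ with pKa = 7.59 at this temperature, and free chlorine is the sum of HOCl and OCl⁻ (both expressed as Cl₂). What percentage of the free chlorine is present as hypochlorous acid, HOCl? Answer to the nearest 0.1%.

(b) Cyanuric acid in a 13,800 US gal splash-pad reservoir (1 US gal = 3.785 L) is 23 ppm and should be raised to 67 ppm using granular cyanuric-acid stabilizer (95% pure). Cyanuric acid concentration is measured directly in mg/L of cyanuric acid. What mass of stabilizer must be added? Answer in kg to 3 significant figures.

(a) [OCl⁻]/[HOCl] = 10^(pH − pKa) = 10^(7.59 − 7.59) = 10^0.00 = 1.
(a) Fraction as HOCl = 1 / (1 + 1) = 0.5.

(b) Volume: 13,800 US gal × 3.785 L/gal = 52,233 L.
(b) CYA to add: (67 − 23) = 44 mg/L × 52,233 L = 2298 g cyanuric acid.
(b) At 95% purity: 2298 / 0.95 = 2419 g product.

(a) 50.0%; (b) 2.42 kg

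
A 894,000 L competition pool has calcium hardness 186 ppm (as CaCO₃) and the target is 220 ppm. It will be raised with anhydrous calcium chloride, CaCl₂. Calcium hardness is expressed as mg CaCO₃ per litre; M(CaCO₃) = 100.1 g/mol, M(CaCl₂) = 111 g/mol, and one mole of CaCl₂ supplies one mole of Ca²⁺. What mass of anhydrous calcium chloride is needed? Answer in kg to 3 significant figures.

Hardness to add: (220 − 186) = 34 mg/L as CaCO₃ × 894,000 L = 30,400 g as CaCO₃.
Moles of Ca²⁺ (1 mol Ca²⁺ ≡ 1 mol CaCO₃): 30,400 / 100.1 g/mol = 303.7 mol.
Mass of CaCl₂: 303.7 × 111 = 33,710 g.

33.7 kg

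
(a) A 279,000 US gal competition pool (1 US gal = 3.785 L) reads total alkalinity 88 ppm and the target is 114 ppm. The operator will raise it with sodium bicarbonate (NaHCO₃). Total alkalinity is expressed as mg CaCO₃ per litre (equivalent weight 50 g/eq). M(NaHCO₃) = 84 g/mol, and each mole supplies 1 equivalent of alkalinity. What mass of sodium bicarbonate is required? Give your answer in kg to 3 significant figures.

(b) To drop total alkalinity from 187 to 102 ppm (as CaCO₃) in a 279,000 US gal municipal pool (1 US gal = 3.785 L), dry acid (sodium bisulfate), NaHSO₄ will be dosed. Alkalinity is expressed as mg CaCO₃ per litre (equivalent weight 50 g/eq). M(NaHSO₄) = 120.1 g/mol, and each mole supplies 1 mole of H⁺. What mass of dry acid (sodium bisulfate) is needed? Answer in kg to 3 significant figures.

(a) 46.1 kg; (b) 216 kg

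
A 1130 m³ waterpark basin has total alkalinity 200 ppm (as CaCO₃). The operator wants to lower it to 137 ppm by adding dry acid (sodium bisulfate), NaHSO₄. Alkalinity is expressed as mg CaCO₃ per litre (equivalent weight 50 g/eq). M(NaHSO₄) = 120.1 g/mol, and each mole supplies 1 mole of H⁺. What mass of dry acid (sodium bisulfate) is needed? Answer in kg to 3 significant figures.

Volume: 1130 m³ = 1,130,000 L.
Alkalinity to neutralize: (200 − 137) = 63 mg/L as CaCO₃ × 1,130,000 L = 71,190 g as CaCO₃.
Equivalents of H⁺ required: 71,190 ÷ 50 g/eq = 1424 eq = 1424 mol NaHSO₄.
Mass of NaHSO₄: 1424 × 120.1 = 171,000 g.

171 kg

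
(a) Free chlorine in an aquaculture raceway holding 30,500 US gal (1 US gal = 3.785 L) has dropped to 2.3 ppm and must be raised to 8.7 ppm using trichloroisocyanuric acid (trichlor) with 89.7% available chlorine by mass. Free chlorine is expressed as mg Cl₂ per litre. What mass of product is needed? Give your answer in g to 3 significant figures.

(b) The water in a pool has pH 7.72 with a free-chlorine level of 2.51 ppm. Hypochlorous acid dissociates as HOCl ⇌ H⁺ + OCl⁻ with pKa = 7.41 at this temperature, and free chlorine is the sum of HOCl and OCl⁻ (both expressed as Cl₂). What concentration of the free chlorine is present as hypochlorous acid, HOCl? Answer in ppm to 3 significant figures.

(a) 824 g; (b) 0.825 ppm

(a) Volume: 30,500 US gal × 3.785 L/gal = 115,442 L.
(a) Chlorine deficit: 8.7 − 2.3 = 6.4 ppm = 6.4 mg/L as Cl₂.
(a) Cl₂ equivalent needed: 6.4 mg/L × 115,442 L = 738,800 mg = 738.8 g.
(a) Product at 89.7% available chlorine: 738.8 / 0.897 = 823.7 g.

(b) [OCl⁻]/[HOCl] = 10^(pH − pKa) = 10^(7.72 − 7.41) = 10^0.31 = 2.042.
(b) Fraction as HOCl = 1 / (1 + 2.042) = 0.3288.
(b) HOCl = 0.3288 × 2.51 ppm = 0.8252 ppm.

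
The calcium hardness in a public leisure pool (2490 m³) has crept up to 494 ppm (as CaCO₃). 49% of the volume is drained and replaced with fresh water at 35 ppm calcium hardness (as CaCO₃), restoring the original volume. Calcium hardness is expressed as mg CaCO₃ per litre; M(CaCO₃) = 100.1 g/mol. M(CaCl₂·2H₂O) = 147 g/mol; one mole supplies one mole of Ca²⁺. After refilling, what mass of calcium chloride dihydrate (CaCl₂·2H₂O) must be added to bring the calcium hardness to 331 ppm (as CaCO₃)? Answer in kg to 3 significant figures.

Volume: 2490 m³ = 2,490,000 L.
After draining 49% and refilling: 494 × 0.51 + 35 × 0.49 = 269.09 ppm.
Deficit to target: 331 − 269.09 = 61.91 mg/L.
As CaCO₃: 61.91 mg/L × 2,490,000 L = 154,200 g; ÷ 100.1 = 1540 mol Ca²⁺.
Mass: 1540 × 147 = 226,400 g.

226 kg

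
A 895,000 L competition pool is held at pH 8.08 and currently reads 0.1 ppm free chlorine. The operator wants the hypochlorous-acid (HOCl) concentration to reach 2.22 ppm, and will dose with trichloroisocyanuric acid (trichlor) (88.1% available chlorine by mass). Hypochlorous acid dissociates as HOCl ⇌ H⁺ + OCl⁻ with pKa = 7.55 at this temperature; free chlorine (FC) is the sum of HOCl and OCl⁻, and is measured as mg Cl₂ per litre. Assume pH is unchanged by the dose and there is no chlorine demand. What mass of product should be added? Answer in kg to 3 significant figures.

[OCl⁻]/[HOCl] = 10^(pH − pKa) = 10^(8.08 − 7.55) = 3.388; fraction as HOCl = 1/(1 + 3.388) = 0.2279.
Free chlorine required for 2.22 ppm HOCl: 2.22 / 0.2279 = 9.742 ppm.
FC to add: 9.742 − 0.1 = 9.642 mg/L as Cl₂.
Cl₂ equivalent: 9.642 mg/L × 895,000 L = 8630 g.
Product at 88.1% available Cl: 8630 / 0.881 = 9796 g.

9.80 kg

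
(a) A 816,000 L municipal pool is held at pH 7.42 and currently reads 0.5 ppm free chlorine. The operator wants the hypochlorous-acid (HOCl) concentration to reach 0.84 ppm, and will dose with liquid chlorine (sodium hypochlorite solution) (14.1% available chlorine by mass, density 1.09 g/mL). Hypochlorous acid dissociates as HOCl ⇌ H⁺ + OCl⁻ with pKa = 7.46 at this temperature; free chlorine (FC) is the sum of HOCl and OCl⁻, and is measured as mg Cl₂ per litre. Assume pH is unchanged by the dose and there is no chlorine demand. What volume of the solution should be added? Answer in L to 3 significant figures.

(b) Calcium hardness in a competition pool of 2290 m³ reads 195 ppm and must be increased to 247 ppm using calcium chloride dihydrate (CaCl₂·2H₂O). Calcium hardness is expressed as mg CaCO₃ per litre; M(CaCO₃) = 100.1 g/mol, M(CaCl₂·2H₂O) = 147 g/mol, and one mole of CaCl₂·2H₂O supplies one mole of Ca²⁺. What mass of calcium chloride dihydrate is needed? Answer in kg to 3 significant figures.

(a) [OCl⁻]/[HOCl] = 10^(pH − pKa) = 10^(7.42 − 7.46) = 0.912; fraction as HOCl = 1/(1 + 0.912) = 0.523.
(a) Free chlorine required for 0.84 ppm HOCl: 0.84 / 0.523 = 1.606 ppm.
(a) FC to add: 1.606 − 0.5 = 1.106 mg/L as Cl₂.
(a) Cl₂ equivalent: 1.106 mg/L × 816,000 L = 902.6 g.
(a) Product at 14.1% available Cl: 902.6 / 0.141 = 6401 g.
(a) Volume: 6401 g ÷ 1.09 g/mL = 5873 mL.

(b) Volume: 2290 m³ = 2,290,000 L.
(b) Hardness to add: (247 − 195) = 52 mg/L as CaCO₃ × 2,290,000 L = 119,100 g as CaCO₃.
(b) Moles of Ca²⁺ (1 mol Ca²⁺ ≡ 1 mol CaCO₃): 119,100 / 100.1 g/mol = 1190 mol.
(b) Mass of CaCl₂·2H₂O: 1190 × 147 = 174,900 g.

(a) 5.87 L; (b) 175 kg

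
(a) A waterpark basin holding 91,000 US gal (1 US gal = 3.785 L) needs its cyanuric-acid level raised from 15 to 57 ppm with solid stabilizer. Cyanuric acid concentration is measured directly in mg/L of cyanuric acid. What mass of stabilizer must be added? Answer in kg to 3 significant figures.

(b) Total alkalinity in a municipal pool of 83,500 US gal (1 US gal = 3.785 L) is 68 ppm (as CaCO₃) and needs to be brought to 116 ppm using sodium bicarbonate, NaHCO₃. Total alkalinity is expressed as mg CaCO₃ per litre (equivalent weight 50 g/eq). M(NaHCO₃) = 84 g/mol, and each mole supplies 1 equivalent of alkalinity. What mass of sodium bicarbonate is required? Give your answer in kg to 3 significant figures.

(a) Volume: 91,000 US gal × 3.785 L/gal = 344,435 L.
(a) CYA to add: (57 − 15) = 42 mg/L × 344,435 L = 14,470 g cyanuric acid.

(b) Volume: 83,500 US gal × 3.785 L/gal = 316,048 L.
(b) Alkalinity to add: (116 − 68) = 48 mg/L as CaCO₃ × 316,048 L = 15,170 g as CaCO₃.
(b) Equivalents: 15,170 g ÷ 50 g/eq = 303.4 eq.
(b) NaHCO₃ supplies 1 eq per mole → 303.4 mol.
(b) Mass: 303.4 mol × 84 g/mol = 25,490 g.

(a) 14.5 kg; (b) 25.5 kg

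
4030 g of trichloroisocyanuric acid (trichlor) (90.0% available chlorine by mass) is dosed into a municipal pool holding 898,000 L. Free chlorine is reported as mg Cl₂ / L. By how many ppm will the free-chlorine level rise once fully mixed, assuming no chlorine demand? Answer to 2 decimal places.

Available chlorine delivered: 4030 g × 0.9 = 3627 g as Cl₂.
Concentration rise: 3627 g / 898,000 L = 4.039 mg/L = 4.04 ppm.

4.04 ppm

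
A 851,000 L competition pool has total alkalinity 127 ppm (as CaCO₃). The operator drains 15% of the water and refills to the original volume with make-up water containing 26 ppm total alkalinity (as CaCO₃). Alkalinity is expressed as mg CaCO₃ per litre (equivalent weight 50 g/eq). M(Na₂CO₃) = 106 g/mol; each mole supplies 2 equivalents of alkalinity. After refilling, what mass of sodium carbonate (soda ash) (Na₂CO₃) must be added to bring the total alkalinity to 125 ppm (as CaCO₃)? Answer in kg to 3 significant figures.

11.9 kg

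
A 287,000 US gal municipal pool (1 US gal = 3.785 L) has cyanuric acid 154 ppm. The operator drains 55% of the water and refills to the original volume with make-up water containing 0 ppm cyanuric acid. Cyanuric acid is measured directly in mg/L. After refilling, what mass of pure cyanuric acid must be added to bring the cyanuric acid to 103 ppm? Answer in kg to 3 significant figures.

36.6 kg

Volume: 287,000 US gal × 3.785 L/gal = 1,086,295 L.
After draining 55% and refilling: 154 × 0.45 + 0 × 0.55 = 69.3 ppm.
Deficit to target: 103 − 69.3 = 33.7 mg/L.
Mass: 33.7 mg/L × 1,086,295 L = 36,610 g cyanuric acid.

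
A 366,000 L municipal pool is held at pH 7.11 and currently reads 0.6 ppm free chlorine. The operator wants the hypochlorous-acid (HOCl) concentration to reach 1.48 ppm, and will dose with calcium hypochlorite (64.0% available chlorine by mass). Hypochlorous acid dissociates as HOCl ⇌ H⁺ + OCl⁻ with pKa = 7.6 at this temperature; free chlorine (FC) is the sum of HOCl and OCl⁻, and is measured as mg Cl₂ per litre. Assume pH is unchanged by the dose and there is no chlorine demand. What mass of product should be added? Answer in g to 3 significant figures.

777 g

[OCl⁻]/[HOCl] = 10^(pH − pKa) = 10^(7.11 − 7.6) = 0.3236; fraction as HOCl = 1/(1 + 0.3236) = 0.7555.
Free chlorine required for 1.48 ppm HOCl: 1.48 / 0.7555 = 1.959 ppm.
FC to add: 1.959 − 0.6 = 1.359 mg/L as Cl₂.
Cl₂ equivalent: 1.359 mg/L × 366,000 L = 497.4 g.
Product at 64.0% available Cl: 497.4 / 0.64 = 777.1 g.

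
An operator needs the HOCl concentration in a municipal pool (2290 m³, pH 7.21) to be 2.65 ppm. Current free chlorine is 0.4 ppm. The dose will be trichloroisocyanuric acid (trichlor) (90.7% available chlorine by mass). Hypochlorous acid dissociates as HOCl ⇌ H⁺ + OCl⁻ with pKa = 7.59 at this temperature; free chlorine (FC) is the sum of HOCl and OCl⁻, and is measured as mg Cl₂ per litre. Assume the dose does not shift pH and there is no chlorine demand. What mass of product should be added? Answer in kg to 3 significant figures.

Volume: 2290 m³ = 2,290,000 L.
[OCl⁻]/[HOCl] = 10^(pH − pKa) = 10^(7.21 − 7.59) = 0.4169; fraction as HOCl = 1/(1 + 0.4169) = 0.7058.
Free chlorine required for 2.65 ppm HOCl: 2.65 / 0.7058 = 3.755 ppm.
FC to add: 3.755 − 0.4 = 3.355 mg/L as Cl₂.
Cl₂ equivalent: 3.355 mg/L × 2,290,000 L = 7682 g.
Product at 90.7% available Cl: 7682 / 0.907 = 8470 g.

8.47 kg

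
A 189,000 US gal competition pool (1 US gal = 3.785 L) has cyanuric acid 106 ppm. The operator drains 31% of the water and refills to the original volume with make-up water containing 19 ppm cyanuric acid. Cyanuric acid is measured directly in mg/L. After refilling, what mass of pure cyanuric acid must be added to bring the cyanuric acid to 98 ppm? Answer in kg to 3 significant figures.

13.6 kg

Volume: 189,000 US gal × 3.785 L/gal = 715,365 L.
After draining 31% and refilling: 106 × 0.69 + 19 × 0.31 = 79.03 ppm.
Deficit to target: 98 − 79.03 = 18.97 mg/L.
Mass: 18.97 mg/L × 715,365 L = 13,570 g cyanuric acid.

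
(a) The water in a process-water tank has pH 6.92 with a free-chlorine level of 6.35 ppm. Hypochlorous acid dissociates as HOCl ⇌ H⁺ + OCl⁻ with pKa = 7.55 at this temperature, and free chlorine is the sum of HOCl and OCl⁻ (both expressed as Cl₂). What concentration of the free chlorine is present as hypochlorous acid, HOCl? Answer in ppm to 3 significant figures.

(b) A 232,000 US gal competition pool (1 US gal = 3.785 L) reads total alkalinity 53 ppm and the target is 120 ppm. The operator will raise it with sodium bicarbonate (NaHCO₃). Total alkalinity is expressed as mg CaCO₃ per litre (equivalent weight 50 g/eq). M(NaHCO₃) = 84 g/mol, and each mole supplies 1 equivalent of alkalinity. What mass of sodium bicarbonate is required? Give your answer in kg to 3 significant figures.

(a) [OCl⁻]/[HOCl] = 10^(pH − pKa) = 10^(6.92 − 7.55) = 10^-0.63 = 0.2344.
(a) Fraction as HOCl = 1 / (1 + 0.2344) = 0.8101.
(a) HOCl = 0.8101 × 6.35 ppm = 5.144 ppm.

(b) Volume: 232,000 US gal × 3.785 L/gal = 878,120 L.
(b) Alkalinity to add: (120 − 53) = 67 mg/L as CaCO₃ × 878,120 L = 58,830 g as CaCO₃.
(b) Equivalents: 58,830 g ÷ 50 g/eq = 1177 eq.
(b) NaHCO₃ supplies 1 eq per mole → 1177 mol.
(b) Mass: 1177 mol × 84 g/mol = 98,840 g.

(a) 5.14 ppm; (b) 98.8 kg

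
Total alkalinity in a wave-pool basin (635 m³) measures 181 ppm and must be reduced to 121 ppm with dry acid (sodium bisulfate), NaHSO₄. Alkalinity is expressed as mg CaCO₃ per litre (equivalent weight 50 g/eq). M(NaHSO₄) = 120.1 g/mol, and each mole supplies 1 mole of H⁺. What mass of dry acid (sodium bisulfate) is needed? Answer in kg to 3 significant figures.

Volume: 635 m³ = 635,000 L.
Alkalinity to neutralize: (181 − 121) = 60 mg/L as CaCO₃ × 635,000 L = 38,100 g as CaCO₃.
Equivalents of H⁺ required: 38,100 ÷ 50 g/eq = 762 eq = 762 mol NaHSO₄.
Mass of NaHSO₄: 762 × 120.1 = 91,520 g.

91.5 kg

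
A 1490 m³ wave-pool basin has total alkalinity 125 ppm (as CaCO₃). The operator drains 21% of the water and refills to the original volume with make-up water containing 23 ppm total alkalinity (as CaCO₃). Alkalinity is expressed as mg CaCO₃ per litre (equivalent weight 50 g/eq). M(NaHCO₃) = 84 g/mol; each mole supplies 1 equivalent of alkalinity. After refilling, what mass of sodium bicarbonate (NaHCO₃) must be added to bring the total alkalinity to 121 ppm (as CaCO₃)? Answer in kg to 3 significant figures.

43.6 kg

Volume: 1490 m³ = 1,490,000 L.
After draining 21% and refilling: 125 × 0.79 + 23 × 0.21 = 103.58 ppm.
Deficit to target: 121 − 103.58 = 17.42 mg/L.
As CaCO₃: 17.42 mg/L × 1,490,000 L = 25,960 g; ÷ 50 g/eq ÷ 1 = 519.1 mol NaHCO₃.
Mass: 519.1 × 84 = 43,610 g.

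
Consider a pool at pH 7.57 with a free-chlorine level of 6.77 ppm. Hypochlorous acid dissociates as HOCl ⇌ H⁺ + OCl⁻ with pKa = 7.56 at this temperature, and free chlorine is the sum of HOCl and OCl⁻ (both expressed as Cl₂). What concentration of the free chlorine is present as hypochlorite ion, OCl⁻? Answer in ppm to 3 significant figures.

3.42 ppm

[OCl⁻]/[HOCl] = 10^(pH − pKa) = 10^(7.57 − 7.56) = 10^0.01 = 1.023.
Fraction as HOCl = 1 / (1 + 1.023) = 0.4942.
OCl⁻ = (1 − 0.4942) × 6.77 ppm = 3.424 ppm.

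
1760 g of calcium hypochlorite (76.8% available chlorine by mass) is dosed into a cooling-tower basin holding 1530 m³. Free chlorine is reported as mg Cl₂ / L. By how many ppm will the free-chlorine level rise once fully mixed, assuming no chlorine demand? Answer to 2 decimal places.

0.88 ppm

Volume: 1530 m³ = 1,530,000 L.
Available chlorine delivered: 1760 g × 0.768 = 1352 g as Cl₂.
Concentration rise: 1352 g / 1,530,000 L = 0.8835 mg/L = 0.88 ppm.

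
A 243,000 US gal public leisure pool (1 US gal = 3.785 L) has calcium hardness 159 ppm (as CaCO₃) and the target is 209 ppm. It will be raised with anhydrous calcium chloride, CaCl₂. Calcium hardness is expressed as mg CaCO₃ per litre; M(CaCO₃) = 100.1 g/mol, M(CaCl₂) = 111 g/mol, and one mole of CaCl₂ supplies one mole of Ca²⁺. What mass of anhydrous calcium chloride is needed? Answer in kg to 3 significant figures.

Volume: 243,000 US gal × 3.785 L/gal = 919,755 L.
Hardness to add: (209 − 159) = 50 mg/L as CaCO₃ × 919,755 L = 45,990 g as CaCO₃.
Moles of Ca²⁺ (1 mol Ca²⁺ ≡ 1 mol CaCO₃): 45,990 / 100.1 g/mol = 459.4 mol.
Mass of CaCl₂: 459.4 × 111 = 51,000 g.

51.0 kg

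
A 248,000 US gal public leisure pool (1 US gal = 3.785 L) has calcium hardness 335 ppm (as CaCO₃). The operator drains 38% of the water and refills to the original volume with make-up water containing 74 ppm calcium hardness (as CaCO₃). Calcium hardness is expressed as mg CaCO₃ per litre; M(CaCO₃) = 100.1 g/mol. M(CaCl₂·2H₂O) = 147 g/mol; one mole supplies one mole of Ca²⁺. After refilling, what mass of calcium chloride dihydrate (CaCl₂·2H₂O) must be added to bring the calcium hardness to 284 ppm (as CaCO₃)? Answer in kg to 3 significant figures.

66.4 kg

Volume: 248,000 US gal × 3.785 L/gal = 938,680 L.
After draining 38% and refilling: 335 × 0.62 + 74 × 0.38 = 235.82 ppm.
Deficit to target: 284 − 235.82 = 48.18 mg/L.
As CaCO₃: 48.18 mg/L × 938,680 L = 45,230 g; ÷ 100.1 = 451.8 mol Ca²⁺.
Mass: 451.8 × 147 = 66,420 g.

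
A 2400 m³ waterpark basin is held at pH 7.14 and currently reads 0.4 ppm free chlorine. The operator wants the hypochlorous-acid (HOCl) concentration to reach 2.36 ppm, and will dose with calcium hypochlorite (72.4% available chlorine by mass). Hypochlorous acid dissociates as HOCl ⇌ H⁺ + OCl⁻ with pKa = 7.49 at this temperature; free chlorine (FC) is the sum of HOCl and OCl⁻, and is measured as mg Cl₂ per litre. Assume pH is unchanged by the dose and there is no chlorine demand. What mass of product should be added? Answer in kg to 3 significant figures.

Volume: 2400 m³ = 2,400,000 L.
[OCl⁻]/[HOCl] = 10^(pH − pKa) = 10^(7.14 − 7.49) = 0.4467; fraction as HOCl = 1/(1 + 0.4467) = 0.6912.
Free chlorine required for 2.36 ppm HOCl: 2.36 / 0.6912 = 3.414 ppm.
FC to add: 3.414 − 0.4 = 3.014 mg/L as Cl₂.
Cl₂ equivalent: 3.014 mg/L × 2,400,000 L = 7234 g.
Product at 72.4% available Cl: 7234 / 0.724 = 9992 g.

9.99 kg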